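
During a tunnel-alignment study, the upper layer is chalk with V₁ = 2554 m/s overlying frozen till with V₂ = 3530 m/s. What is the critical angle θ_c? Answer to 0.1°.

Critical incidence: sin θ_c = V₁/V₂ = 2554/3530 = 0.7235.
θ_c = arcsin 0.7235 = 46.35°.

46.3°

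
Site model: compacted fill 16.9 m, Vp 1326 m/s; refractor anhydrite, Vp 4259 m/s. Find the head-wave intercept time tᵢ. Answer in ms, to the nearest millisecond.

tᵢ = 2h·√(V₂²−V₁²)/(V₁V₂).
√(V₂²−V₁²) = √(4259²−1326²) = 4047.3 m/s.
tᵢ = 2·16.9·4047.3/(1326·4259) = 0.02422 s.

24 ms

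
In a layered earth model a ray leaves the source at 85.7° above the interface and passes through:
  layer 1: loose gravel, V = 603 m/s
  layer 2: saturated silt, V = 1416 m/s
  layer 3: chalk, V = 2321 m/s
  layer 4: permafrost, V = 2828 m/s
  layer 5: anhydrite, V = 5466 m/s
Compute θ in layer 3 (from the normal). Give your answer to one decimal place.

16.8°

From the normal: θ₁ = 90° − 85.7° = 4.3°.
Ray parameter p = sin 4.3° / 603 = 1.2434e-04 s/m.
sin θ_3 = p·V_3 = 1.2434e-04 × 2321 = 0.2886.
θ_3 = arcsin 0.2886 = 16.77°.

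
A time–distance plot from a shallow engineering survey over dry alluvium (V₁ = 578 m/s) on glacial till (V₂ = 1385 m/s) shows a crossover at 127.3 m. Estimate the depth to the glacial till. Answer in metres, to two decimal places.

x_cross = 2h·√((V₂+V₁)/(V₂−V₁)) → h = x_cross / (2·√((V₂+V₁)/(V₂−V₁))).
√((V₂+V₁)/(V₂−V₁)) = √((1385+578)/(1385−578)) = 1.5596.
h = 127.3 / (2·1.5596) = 40.81 m.

40.81 m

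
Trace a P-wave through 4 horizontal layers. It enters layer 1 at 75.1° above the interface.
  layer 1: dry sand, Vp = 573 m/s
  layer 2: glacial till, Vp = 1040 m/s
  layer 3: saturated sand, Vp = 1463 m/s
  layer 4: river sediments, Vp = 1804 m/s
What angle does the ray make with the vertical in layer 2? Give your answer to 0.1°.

From the normal: θ₁ = 90° − 75.1° = 14.9°.
Ray parameter p = sin 14.9° / 573 = 4.4875e-04 s/m.
sin θ_2 = p·V_2 = 4.4875e-04 × 1040 = 0.4667.
θ_2 = 27.82° from the vertical.

27.8°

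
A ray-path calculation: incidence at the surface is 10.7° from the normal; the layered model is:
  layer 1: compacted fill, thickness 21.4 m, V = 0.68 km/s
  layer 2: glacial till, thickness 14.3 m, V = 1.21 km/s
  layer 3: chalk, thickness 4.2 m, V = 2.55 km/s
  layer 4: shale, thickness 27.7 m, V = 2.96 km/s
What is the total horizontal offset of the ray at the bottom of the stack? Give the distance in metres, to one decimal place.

51.1 m

Apply Snell's law at each interface; in layer i the horizontal offset is hᵢ·tan θᵢ.
Layer 1: θ = 10.70°; offset = 21.4·tan 10.70° = 4.044 m.
Layer 2: sin θ = 1.21·sin 10.7°/0.68 = 0.3304, θ = 19.29°; offset = 14.3·tan 19.29° = 5.005 m.
Layer 3: sin θ = 2.55·sin 10.7°/0.68 = 0.6962, θ = 44.13°; offset = 4.2·tan 44.13° = 4.074 m.
Layer 4: sin θ = 2.96·sin 10.7°/0.68 = 0.8082, θ = 53.92°; offset = 27.7·tan 53.92° = 38.014 m.
Summing the layer offsets gives 51.137 m.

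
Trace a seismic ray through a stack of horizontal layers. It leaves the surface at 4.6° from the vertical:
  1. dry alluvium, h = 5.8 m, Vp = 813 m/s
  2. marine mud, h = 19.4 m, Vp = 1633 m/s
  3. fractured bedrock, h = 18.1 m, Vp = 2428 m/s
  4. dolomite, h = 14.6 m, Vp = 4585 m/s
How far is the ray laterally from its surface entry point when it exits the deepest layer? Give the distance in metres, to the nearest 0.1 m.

15.5 m

Apply Snell's law at each interface; in layer i the horizontal offset is hᵢ·tan θᵢ.
Layer 1: θ = 4.60°; offset = 5.8·tan 4.60° = 0.467 m.
Layer 2: sin θ = 1633·sin 4.6°/813 = 0.1611, θ = 9.27°; offset = 19.4·tan 9.27° = 3.166 m.
Layer 3: sin θ = 2428·sin 4.6°/813 = 0.2395, θ = 13.86°; offset = 18.1·tan 13.86° = 4.465 m.
Layer 4: sin θ = 4585·sin 4.6°/813 = 0.4523, θ = 26.89°; offset = 14.6·tan 26.89° = 7.404 m.
Summing the layer offsets gives 15.502 m.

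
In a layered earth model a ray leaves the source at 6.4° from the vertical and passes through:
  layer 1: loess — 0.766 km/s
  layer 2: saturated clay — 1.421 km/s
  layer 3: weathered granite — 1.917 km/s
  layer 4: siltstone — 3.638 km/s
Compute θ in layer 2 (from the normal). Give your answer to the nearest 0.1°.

Ray parameter p = sin 6.4° / 0.766 = 1.4552e-01 s/km.
sin θ_2 = p·V_2 = 1.4552e-01 × 1.421 = 0.2068.
θ_2 = arcsin 0.2068 = 11.93°.

11.9°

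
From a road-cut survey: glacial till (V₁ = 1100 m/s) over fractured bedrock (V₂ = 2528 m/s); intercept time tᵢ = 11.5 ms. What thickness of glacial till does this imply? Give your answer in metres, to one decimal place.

h = tᵢ·V₁·V₂ / (2·√(V₂²−V₁²)).
√(V₂²−V₁²) = √(2528² − 1100²) = 2276.1 m/s.
h = 0.0115 s × 1100 × 2528 / (2 × 2276.1) = 7.02 m.

7.0 m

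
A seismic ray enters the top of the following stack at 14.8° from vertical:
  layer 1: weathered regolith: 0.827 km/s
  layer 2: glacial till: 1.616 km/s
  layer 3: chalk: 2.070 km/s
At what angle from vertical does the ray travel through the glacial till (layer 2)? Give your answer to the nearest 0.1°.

Ray parameter p = sin 14.8° / 0.827 = 3.0888e-01 s/km.
sin θ_2 = p·V_2 = 3.0888e-01 × 1.616 = 0.4992.
θ_2 = arcsin 0.4992 = 29.94°.

29.9°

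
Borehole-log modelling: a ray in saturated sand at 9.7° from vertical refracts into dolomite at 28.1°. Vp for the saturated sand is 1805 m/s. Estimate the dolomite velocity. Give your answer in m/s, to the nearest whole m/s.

5046 m/s

Snell's law: sin 9.7°/V₁ = sin 28.1°/V₂.
V₂ = V₁·sin 28.1°/sin 9.7° = 1805 × 2.7955 = 5045.88 m/s.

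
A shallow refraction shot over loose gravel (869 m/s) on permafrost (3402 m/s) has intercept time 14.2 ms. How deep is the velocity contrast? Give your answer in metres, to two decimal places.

6.38 m

θ_c = arcsin(869/3402) = 14.80°; cos θ_c = 0.9668.
tᵢ = 2h cos θ_c/V₁ ⇒ h = tᵢ·V₁/(2 cos θ_c) = 0.0142·869/(2·0.9668) = 6.38 m.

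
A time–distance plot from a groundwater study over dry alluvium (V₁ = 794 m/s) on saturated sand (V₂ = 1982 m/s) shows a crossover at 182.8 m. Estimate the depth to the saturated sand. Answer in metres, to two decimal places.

x_cross = 2h·√((V₂+V₁)/(V₂−V₁)) → h = x_cross / (2·√((V₂+V₁)/(V₂−V₁))).
√((V₂+V₁)/(V₂−V₁)) = √((1982+794)/(1982−794)) = 1.5286.
h = 182.8 / (2·1.5286) = 59.79 m.

59.79 m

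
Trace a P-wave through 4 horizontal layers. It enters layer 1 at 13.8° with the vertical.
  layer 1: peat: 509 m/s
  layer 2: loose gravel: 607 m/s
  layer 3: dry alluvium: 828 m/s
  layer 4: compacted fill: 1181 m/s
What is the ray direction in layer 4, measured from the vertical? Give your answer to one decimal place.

Ray parameter p = sin 13.8° / 509 = 4.6863e-04 s/m.
sin θ_4 = p·V_4 = 4.6863e-04 × 1181 = 0.5535.
θ_4 = arcsin 0.5535 = 33.60°.

33.6°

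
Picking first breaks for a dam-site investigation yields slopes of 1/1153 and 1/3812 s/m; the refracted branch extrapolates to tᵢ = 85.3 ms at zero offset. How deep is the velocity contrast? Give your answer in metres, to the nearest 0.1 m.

51.6 m

θ_c = arcsin(1153/3812) = 17.61°; cos θ_c = 0.9532.
tᵢ = 2h cos θ_c/V₁ ⇒ h = tᵢ·V₁/(2 cos θ_c) = 0.0853·1153/(2·0.9532) = 51.59 m.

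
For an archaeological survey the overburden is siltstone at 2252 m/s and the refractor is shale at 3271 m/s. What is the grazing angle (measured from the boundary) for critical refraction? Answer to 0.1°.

At critical incidence the refracted ray runs along the interface (θ₂ = 90°), so sin θ_c = V₁/V₂.
θ_c = arcsin(2252/3271) = arcsin 0.6885 = 43.51°.
Measured from the interface: 90° − 43.51° = 46.49°.

46.5°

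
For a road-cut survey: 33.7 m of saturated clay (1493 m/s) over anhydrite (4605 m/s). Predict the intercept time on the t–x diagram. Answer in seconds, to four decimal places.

θ_c = arcsin(V₁/V₂) = arcsin(1493/4605) = 18.92°; cos θ_c = 0.9460.
tᵢ = 2h·cos θ_c / V₁ = 2·33.7·0.9460 / 1493 = 0.04271 s.

0.0427 s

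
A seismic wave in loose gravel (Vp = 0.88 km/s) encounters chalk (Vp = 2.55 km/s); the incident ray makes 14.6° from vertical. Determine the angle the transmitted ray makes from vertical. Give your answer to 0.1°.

46.9°

sin θ₁/V₁ = sin θ₂/V₂ ⇒ sin θ₂ = 2.55·sin 14.6°/0.88 = 2.55·0.2521/0.88 = 0.7304.
θ₂ = arcsin 0.7304 = 46.92° from the normal.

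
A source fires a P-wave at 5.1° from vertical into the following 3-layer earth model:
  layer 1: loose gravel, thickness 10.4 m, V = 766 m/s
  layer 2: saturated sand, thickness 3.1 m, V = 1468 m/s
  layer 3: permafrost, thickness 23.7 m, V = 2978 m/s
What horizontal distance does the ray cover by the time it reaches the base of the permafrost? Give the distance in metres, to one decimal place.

10.2 m

Ray parameter p = sin 5.1° / 766 m/s = 1.1605e-04 s/m.
Layer 1: θ = 5.10°; offset = 10.4·tan 5.10° = 0.928 m.
Layer 2: sin θ = p·1468 = 0.1704 → θ = 9.81°; offset = 3.1·tan 9.81° = 0.536 m.
Layer 3: sin θ = p·2978 = 0.3456 → θ = 20.22°; offset = 23.7·tan 20.22° = 8.728 m.
Σ offsets = 10.193 m.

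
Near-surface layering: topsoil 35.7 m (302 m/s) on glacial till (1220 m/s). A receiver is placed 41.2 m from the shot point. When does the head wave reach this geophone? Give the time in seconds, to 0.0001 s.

θ_c = arcsin(V₁/V₂) = arcsin(302/1220) = 14.33°, cos θ_c = 0.9689.
Intercept time tᵢ = 2h cos θ_c / V₁ = 2·35.7·0.9689/302 = 0.22907 s.
t = x/V₂ + tᵢ = 41.2/1220 + 0.22907 = 0.26284 s.

0.2628 s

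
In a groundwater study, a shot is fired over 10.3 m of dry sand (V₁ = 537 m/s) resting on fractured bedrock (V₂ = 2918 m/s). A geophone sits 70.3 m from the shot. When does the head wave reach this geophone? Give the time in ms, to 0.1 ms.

θ_c = arcsin(V₁/V₂) = arcsin(537/2918) = 10.60°, cos θ_c = 0.9829.
Intercept time tᵢ = 2h cos θ_c / V₁ = 2·10.3·0.9829/537 = 0.03771 s.
t = x/V₂ + tᵢ = 70.3/2918 + 0.03771 = 0.06180 s.

61.8 ms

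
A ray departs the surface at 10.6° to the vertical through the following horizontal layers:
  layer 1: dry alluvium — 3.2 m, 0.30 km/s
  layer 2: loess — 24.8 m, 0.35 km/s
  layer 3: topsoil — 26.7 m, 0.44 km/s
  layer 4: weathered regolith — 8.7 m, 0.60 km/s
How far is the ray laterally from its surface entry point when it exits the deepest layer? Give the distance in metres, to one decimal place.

17.0 m

Apply Snell's law at each interface; in layer i the horizontal offset is hᵢ·tan θᵢ.
Layer 1: θ = 10.60°; offset = 3.2·tan 10.60° = 0.599 m.
Layer 2: sin θ = 0.35·sin 10.6°/0.30 = 0.2146, θ = 12.39°; offset = 24.8·tan 12.39° = 5.449 m.
Layer 3: sin θ = 0.44·sin 10.6°/0.30 = 0.2698, θ = 15.65°; offset = 26.7·tan 15.65° = 7.481 m.
Layer 4: sin θ = 0.60·sin 10.6°/0.30 = 0.3679, θ = 21.59°; offset = 8.7·tan 21.59° = 3.442 m.
Σ offsets = 16.971 m.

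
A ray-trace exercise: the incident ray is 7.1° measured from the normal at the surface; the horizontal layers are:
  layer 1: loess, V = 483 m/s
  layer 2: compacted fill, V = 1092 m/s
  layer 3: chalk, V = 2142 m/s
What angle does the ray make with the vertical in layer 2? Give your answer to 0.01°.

Ray parameter p = sin 7.1° / 483 = 2.5590e-04 s/m.
sin θ_2 = p·V_2 = 2.5590e-04 × 1092 = 0.2794.
θ_2 = 16.23° from the vertical.

16.23°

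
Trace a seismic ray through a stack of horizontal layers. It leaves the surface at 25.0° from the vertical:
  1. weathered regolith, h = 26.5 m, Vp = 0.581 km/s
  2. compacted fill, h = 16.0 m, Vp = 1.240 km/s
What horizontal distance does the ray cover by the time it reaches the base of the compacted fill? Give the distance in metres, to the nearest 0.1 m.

45.8 m

p = sin θ₁/V₁ = sin 25.0°/0.581 = 7.2740e-01 s/km is conserved through the stack.
Layer 1: θ = 25.00°; offset = 26.5·tan 25.00° = 12.357 m.
Layer 2: sin θ = p·1.240 = 0.9020 → θ = 64.42°; offset = 16.0·tan 64.42° = 33.423 m.
Total horizontal offset = 45.780 m.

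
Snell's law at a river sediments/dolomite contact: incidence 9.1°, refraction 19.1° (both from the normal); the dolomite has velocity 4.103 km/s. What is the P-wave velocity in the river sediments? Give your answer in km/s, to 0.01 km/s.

Snell's law: sin 9.1°/V₁ = sin 19.1°/V₂.
V₁ = V₂·sin 9.1°/sin 19.1° = 4.103 × 0.4833 = 1.98 km/s.

1.98 km/s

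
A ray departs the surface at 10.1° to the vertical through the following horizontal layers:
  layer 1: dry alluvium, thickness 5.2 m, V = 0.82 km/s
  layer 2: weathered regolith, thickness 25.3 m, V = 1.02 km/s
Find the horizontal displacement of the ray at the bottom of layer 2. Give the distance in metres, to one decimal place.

Apply Snell's law at each interface; in layer i the horizontal offset is hᵢ·tan θᵢ.
Layer 1: θ = 10.10°; offset = 5.2·tan 10.10° = 0.926 m.
Layer 2: sin θ = 1.02·sin 10.1°/0.82 = 0.2181, θ = 12.60°; offset = 25.3·tan 12.60° = 5.655 m.
Summing the layer offsets gives 6.581 m.

6.6 m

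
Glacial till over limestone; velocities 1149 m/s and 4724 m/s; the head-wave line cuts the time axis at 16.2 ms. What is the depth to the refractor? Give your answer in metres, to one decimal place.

9.6 m

θ_c = arcsin(1149/4724) = 14.08°; cos θ_c = 0.9700.
tᵢ = 2h cos θ_c/V₁ ⇒ h = tᵢ·V₁/(2 cos θ_c) = 0.0162·1149/(2·0.9700) = 9.60 m.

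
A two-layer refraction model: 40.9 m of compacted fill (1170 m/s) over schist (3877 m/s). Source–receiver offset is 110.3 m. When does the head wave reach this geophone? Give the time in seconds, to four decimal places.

θ_c = arcsin(V₁/V₂) = arcsin(1170/3877) = 17.56°, cos θ_c = 0.9534.
Intercept time tᵢ = 2h cos θ_c / V₁ = 2·40.9·0.9534/1170 = 0.06665 s.
t = x/V₂ + tᵢ = 110.3/3877 + 0.06665 = 0.09510 s.

0.0951 s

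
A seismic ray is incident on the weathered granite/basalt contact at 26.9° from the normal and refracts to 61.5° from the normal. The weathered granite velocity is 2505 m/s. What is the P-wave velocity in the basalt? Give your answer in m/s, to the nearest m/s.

4866 m/s

sin 26.9° = 0.4524; sin 61.5° = 0.8788.
V₂ = V₁·(sin θ₂/sin θ₁) = 2505·(0.8788/0.4524) = 4865.76 m/s.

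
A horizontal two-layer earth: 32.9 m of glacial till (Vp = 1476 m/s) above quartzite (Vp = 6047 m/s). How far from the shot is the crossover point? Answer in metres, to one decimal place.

84.4 m

x_cross = 2h·√((V₂+V₁)/(V₂−V₁)).
(V₂+V₁)/(V₂−V₁) = (6047+1476)/(6047−1476) = 1.6458; √ = 1.2829.
x_cross = 2·32.9·1.2829 = 84.41 m.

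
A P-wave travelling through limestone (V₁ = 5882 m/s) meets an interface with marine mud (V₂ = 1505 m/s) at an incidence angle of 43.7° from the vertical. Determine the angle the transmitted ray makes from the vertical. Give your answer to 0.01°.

10.18°

Snell's law: sin θ₂ = (V₂/V₁)·sin θ₁ = (1505/5882)·sin 43.7° = 0.1768.
θ₂ = arcsin 0.1768 = 10.18° from the normal.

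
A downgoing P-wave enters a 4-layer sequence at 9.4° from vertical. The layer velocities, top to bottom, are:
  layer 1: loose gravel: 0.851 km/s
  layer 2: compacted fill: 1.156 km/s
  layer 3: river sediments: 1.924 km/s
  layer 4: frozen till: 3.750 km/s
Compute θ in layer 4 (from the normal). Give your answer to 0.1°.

46.0°

Snell's law across each interface conserves sin θ / V, so sin θ_4 = V_4·sin θ₁/V₁.
sin θ_4 = 3.750 × sin 9.4° / 0.851 = 0.7197.
θ_4 = 46.03° from the vertical.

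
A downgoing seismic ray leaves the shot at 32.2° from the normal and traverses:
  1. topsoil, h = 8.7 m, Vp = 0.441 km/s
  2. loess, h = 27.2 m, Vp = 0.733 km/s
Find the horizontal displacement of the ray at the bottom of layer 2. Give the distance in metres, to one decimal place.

57.4 m

Ray parameter p = sin 32.2° / 0.441 km/s = 1.2083e+00 s/km.
Layer 1: θ = 32.20°; offset = 8.7·tan 32.20° = 5.479 m.
Layer 2: sin θ = p·0.733 = 0.8857 → θ = 62.34°; offset = 27.2·tan 62.34° = 51.894 m.
Total horizontal offset = 57.373 m.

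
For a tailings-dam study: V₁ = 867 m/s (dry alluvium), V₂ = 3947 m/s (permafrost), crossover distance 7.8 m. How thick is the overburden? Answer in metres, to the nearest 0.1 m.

3.1 m

x_cross = 2h·√((V₂+V₁)/(V₂−V₁)) → h = x_cross / (2·√((V₂+V₁)/(V₂−V₁))).
√((V₂+V₁)/(V₂−V₁)) = √((3947+867)/(3947−867)) = 1.2502.
h = 7.8 / (2·1.2502) = 3.12 m.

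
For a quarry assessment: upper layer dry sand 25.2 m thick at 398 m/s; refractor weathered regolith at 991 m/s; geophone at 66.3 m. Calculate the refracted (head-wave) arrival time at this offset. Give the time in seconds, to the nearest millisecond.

t = x/V₂ + 2h·√(V₂²−V₁²)/(V₁V₂).
√(V₂²−V₁²) = √(991²−398²) = 907.6 m/s; delay term = 2·25.2·907.6/(398·991) = 0.11597 s.
t = 66.3/991 + 0.11597 = 0.18287 s.

0.183 s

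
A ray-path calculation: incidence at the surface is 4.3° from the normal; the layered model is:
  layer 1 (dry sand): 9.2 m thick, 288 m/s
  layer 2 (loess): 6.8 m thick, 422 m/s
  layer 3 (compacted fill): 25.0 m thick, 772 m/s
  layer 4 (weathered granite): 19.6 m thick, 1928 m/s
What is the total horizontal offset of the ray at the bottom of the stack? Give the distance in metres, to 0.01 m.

17.95 m

Ray parameter p = sin 4.3° / 288 m/s = 2.6034e-04 s/m.
Layer 1: θ = 4.30°; offset = 9.2·tan 4.30° = 0.6918 m.
Layer 2: sin θ = p·422 = 0.1099 → θ = 6.31°; offset = 6.8·tan 6.31° = 0.7516 m.
Layer 3: sin θ = p·772 = 0.2010 → θ = 11.59°; offset = 25.0·tan 11.59° = 5.1293 m.
Layer 4: sin θ = p·1928 = 0.5019 → θ = 30.13°; offset = 19.6·tan 30.13° = 11.3747 m.
Total horizontal offset = 17.9474 m.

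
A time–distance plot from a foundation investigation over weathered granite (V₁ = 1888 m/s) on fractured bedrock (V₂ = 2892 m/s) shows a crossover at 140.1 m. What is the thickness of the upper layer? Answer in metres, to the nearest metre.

32 m

x_cross = 2h·√((V₂+V₁)/(V₂−V₁)) → h = x_cross / (2·√((V₂+V₁)/(V₂−V₁))).
√((V₂+V₁)/(V₂−V₁)) = √((2892+1888)/(2892−1888)) = 2.1820.
h = 140.1 / (2·2.1820) = 32.10 m.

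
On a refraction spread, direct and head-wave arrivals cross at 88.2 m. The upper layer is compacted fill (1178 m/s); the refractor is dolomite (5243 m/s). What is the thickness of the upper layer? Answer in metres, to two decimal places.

35.09 m

h = (x_cross/2)·√((V₂−V₁)/(V₂+V₁)).
(V₂−V₁)/(V₂+V₁) = (5243−1178)/(5243+1178) = 0.6331; √ = 0.7957.
h = (88.2/2)·0.7957 = 35.09 m.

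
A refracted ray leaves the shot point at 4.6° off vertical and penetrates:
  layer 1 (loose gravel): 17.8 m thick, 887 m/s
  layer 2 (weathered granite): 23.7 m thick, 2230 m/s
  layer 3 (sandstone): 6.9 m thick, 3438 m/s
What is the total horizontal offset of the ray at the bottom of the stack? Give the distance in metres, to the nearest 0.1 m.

8.6 m

p = sin θ₁/V₁ = sin 4.6°/887 = 9.0416e-05 s/m is conserved through the stack.
Layer 1: θ = 4.60°; offset = 17.8·tan 4.60° = 1.432 m.
Layer 2: sin θ = p·2230 = 0.2016 → θ = 11.63°; offset = 23.7·tan 11.63° = 4.879 m.
Layer 3: sin θ = p·3438 = 0.3108 → θ = 18.11°; offset = 6.9·tan 18.11° = 2.257 m.
Total horizontal offset = 8.568 m.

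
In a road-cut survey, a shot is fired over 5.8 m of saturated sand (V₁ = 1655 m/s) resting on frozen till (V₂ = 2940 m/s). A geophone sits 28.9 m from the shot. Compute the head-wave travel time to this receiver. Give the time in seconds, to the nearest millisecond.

θ_c = arcsin(V₁/V₂) = arcsin(1655/2940) = 34.26°, cos θ_c = 0.8265.
Intercept time tᵢ = 2h cos θ_c / V₁ = 2·5.8·0.8265/1655 = 0.00579 s.
t = x/V₂ + tᵢ = 28.9/2940 + 0.00579 = 0.01562 s.

0.016 s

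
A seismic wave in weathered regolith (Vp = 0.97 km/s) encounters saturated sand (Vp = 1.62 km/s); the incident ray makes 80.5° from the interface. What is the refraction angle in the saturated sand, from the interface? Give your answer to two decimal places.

74.00°

Convert to the normal: θ₁ = 90° − 80.5° = 9.5°.
Snell's law: sin θ₂ = (V₂/V₁)·sin θ₁ = (1.62/0.97)·sin 9.5° = 0.2756.
θ₂ = arcsin 0.2756 = 16.00° from the normal.
From the interface: 90° − 16.00° = 74.00°.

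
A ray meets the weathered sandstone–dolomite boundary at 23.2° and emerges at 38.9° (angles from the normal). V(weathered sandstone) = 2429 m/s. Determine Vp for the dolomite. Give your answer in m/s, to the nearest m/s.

3872 m/s

sin 23.2° = 0.3939; sin 38.9° = 0.6280.
V₂ = V₁·(sin θ₂/sin θ₁) = 2429·(0.6280/0.3939) = 3871.95 m/s.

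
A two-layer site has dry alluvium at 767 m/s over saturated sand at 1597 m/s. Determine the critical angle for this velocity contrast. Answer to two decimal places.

28.70°

At critical incidence the refracted ray runs along the interface (θ₂ = 90°), so sin θ_c = V₁/V₂.
θ_c = arcsin(767/1597) = arcsin 0.4803 = 28.70°.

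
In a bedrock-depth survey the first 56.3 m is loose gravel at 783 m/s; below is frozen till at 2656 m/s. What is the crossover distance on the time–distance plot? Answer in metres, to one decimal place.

152.6 m

θ_c = arcsin(783/2656) = 17.15°, so cos θ_c = 0.9556 and tᵢ = 2h cos θ_c/V₁ = 0.1374 s.
At crossover x/V₁ = x/V₂ + tᵢ ⇒ x = tᵢ/(1/V₁ − 1/V₂) = 0.13741/(1.2771e-03 − 3.7651e-04) = 152.58 m.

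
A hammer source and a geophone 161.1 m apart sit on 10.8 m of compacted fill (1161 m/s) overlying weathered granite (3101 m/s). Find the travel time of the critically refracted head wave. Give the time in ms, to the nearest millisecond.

t = x/V₂ + 2h·√(V₂²−V₁²)/(V₁V₂).
√(V₂²−V₁²) = √(3101²−1161²) = 2875.5 m/s; delay term = 2·10.8·2875.5/(1161·3101) = 0.01725 s.
t = 161.1/3101 + 0.01725 = 0.06920 s.

69 ms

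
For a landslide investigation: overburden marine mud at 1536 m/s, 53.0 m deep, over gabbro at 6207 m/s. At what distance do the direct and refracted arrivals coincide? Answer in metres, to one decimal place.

θ_c = arcsin(1536/6207) = 14.33°, so cos θ_c = 0.9689 and tᵢ = 2h cos θ_c/V₁ = 0.0669 s.
At crossover x/V₁ = x/V₂ + tᵢ ⇒ x = tᵢ/(1/V₁ − 1/V₂) = 0.06686/(6.5104e-04 − 1.6111e-04) = 136.48 m.

136.5 m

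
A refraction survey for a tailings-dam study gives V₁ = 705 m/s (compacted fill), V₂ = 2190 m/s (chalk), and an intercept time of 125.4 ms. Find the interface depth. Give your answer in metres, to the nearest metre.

θ_c = arcsin(705/2190) = 18.78°; cos θ_c = 0.9468.
tᵢ = 2h cos θ_c/V₁ ⇒ h = tᵢ·V₁/(2 cos θ_c) = 0.1254·705/(2·0.9468) = 46.69 m.

47 m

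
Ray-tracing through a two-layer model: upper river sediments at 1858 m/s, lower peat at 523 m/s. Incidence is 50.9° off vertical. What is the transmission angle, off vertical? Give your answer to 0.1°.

12.6°

sin θ₁/V₁ = sin θ₂/V₂ ⇒ sin θ₂ = 523·sin 50.9°/1858 = 523·0.7760/1858 = 0.2184.
θ₂ = sin⁻¹(0.2184) = 12.62° (from vertical).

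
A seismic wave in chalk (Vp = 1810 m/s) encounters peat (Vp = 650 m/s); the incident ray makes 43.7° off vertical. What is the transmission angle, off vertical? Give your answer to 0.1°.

14.4°

sin θ₁/V₁ = sin θ₂/V₂ ⇒ sin θ₂ = 650·sin 43.7°/1810 = 650·0.6909/1810 = 0.2481.
θ₂ = sin⁻¹(0.2481) = 14.37° (from vertical).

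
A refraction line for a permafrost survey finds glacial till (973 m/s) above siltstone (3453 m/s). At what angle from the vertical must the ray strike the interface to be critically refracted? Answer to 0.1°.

At critical incidence the refracted ray runs along the interface (θ₂ = 90°), so sin θ_c = V₁/V₂.
θ_c = arcsin(973/3453) = arcsin 0.2818 = 16.37°.

16.4°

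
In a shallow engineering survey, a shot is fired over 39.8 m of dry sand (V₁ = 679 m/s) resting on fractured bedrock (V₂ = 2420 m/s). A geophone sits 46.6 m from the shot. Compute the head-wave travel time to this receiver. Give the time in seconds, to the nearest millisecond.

θ_c = arcsin(V₁/V₂) = arcsin(679/2420) = 16.29°, cos θ_c = 0.9598.
Intercept time tᵢ = 2h cos θ_c / V₁ = 2·39.8·0.9598/679 = 0.11252 s.
t = x/V₂ + tᵢ = 46.6/2420 + 0.11252 = 0.13178 s.

0.132 s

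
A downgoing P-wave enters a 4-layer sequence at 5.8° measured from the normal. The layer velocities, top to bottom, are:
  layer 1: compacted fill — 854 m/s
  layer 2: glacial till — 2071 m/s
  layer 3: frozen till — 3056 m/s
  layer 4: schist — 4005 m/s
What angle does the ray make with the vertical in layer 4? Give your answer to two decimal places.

Ray parameter p = sin 5.8° / 854 = 1.1833e-04 s/m.
sin θ_4 = p·V_4 = 1.1833e-04 × 4005 = 0.4739.
θ_4 = arcsin 0.4739 = 28.29°.

28.29°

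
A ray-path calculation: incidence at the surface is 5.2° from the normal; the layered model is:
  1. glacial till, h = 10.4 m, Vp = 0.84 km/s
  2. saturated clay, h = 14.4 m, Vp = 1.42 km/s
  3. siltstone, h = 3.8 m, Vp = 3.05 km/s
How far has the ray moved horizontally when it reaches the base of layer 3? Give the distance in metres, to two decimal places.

4.50 m

Apply Snell's law at each interface; in layer i the horizontal offset is hᵢ·tan θᵢ.
Layer 1: θ = 5.20°; offset = 10.4·tan 5.20° = 0.9465 m.
Layer 2: sin θ = 1.42·sin 5.2°/0.84 = 0.1532, θ = 8.81°; offset = 14.4·tan 8.81° = 2.2326 m.
Layer 3: sin θ = 3.05·sin 5.2°/0.84 = 0.3291, θ = 19.21°; offset = 3.8·tan 19.21° = 1.3243 m.
Summing the layer offsets gives 4.5034 m.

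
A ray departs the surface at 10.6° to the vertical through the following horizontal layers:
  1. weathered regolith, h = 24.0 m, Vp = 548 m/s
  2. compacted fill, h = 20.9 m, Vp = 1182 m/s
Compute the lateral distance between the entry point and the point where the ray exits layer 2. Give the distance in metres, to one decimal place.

13.5 m

p = sin θ₁/V₁ = sin 10.6°/548 = 3.3568e-04 s/m is conserved through the stack.
Layer 1: θ = 10.60°; offset = 24.0·tan 10.60° = 4.491 m.
Layer 2: sin θ = p·1182 = 0.3968 → θ = 23.38°; offset = 20.9·tan 23.38° = 9.034 m.
Σ offsets = 13.526 m.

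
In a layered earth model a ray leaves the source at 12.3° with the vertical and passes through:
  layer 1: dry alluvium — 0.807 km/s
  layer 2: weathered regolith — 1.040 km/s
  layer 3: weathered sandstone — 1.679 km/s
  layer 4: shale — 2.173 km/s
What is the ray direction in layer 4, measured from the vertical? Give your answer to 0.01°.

35.00°

Snell's law across each interface conserves sin θ / V, so sin θ_4 = V_4·sin θ₁/V₁.
sin θ_4 = 2.173 × sin 12.3° / 0.807 = 0.5736.
θ_4 = 35.00° from the vertical.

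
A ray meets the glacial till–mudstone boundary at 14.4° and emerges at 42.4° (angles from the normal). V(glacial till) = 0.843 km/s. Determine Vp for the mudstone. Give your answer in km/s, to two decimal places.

Snell's law: sin 14.4°/V₁ = sin 42.4°/V₂.
V₂ = V₁·sin 42.4°/sin 14.4° = 0.843 × 2.7114 = 2.29 km/s.

2.29 km/s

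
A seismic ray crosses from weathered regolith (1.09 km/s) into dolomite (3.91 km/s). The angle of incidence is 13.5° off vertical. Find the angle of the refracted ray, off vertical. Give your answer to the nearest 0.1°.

sin θ₁/V₁ = sin θ₂/V₂ ⇒ sin θ₂ = 3.91·sin 13.5°/1.09 = 3.91·0.2334/1.09 = 0.8374.
θ₂ = sin⁻¹(0.8374) = 56.87° (from vertical).

56.9°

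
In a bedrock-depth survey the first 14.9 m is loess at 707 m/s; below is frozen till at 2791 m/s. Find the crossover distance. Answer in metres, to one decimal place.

38.6 m

θ_c = arcsin(707/2791) = 14.67°, so cos θ_c = 0.9674 and tᵢ = 2h cos θ_c/V₁ = 0.0408 s.
At crossover x/V₁ = x/V₂ + tᵢ ⇒ x = tᵢ/(1/V₁ − 1/V₂) = 0.04078/(1.4144e-03 − 3.5829e-04) = 38.61 m.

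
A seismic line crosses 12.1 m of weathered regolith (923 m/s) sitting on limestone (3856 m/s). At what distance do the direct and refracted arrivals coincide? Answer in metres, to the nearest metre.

x_cross = 2h·√((V₂+V₁)/(V₂−V₁)).
(V₂+V₁)/(V₂−V₁) = (3856+923)/(3856−923) = 1.6294; √ = 1.2765.
x_cross = 2·12.1·1.2765 = 30.89 m.

31 m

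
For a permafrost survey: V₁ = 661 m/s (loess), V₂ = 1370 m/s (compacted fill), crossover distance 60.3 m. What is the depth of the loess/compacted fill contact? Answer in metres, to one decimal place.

17.8 m

x_cross = 2h·√((V₂+V₁)/(V₂−V₁)) → h = x_cross / (2·√((V₂+V₁)/(V₂−V₁))).
√((V₂+V₁)/(V₂−V₁)) = √((1370+661)/(1370−661)) = 1.6925.
h = 60.3 / (2·1.6925) = 17.81 m.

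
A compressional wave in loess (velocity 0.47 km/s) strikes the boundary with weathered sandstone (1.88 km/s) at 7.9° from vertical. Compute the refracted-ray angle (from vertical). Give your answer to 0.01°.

33.35°

sin θ₁/V₁ = sin θ₂/V₂ ⇒ sin θ₂ = 1.88·sin 7.9°/0.47 = 1.88·0.1374/0.47 = 0.5498.
θ₂ = sin⁻¹(0.5498) = 33.35° (from vertical).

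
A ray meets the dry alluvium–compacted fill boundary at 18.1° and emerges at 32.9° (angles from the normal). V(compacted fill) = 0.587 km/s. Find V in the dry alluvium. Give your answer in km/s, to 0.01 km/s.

0.34 km/s

Snell's law: sin 18.1°/V₁ = sin 32.9°/V₂.
V₁ = V₂·sin 18.1°/sin 32.9° = 0.587 × 0.5720 = 0.34 km/s.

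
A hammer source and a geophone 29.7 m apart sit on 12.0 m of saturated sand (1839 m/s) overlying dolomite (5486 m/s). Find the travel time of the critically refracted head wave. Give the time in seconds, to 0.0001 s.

0.0177 s

θ_c = arcsin(V₁/V₂) = arcsin(1839/5486) = 19.59°, cos θ_c = 0.9421.
Intercept time tᵢ = 2h cos θ_c / V₁ = 2·12.0·0.9421/1839 = 0.01230 s.
t = x/V₂ + tᵢ = 29.7/5486 + 0.01230 = 0.01771 s.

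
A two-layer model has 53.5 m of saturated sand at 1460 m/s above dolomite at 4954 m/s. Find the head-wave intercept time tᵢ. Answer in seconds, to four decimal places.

tᵢ = 2h·√(V₂²−V₁²)/(V₁V₂).
√(V₂²−V₁²) = √(4954²−1460²) = 4734.0 m/s.
tᵢ = 2·53.5·4734.0/(1460·4954) = 0.07003 s.

0.0700 s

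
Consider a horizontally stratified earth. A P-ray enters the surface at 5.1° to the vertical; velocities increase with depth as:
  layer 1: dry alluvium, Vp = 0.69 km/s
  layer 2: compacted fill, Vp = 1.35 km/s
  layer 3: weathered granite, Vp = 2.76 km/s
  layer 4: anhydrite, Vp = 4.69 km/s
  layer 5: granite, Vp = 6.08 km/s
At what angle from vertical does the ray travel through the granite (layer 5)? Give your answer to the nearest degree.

52°

Snell's law across each interface conserves sin θ / V, so sin θ_5 = V_5·sin θ₁/V₁.
sin θ_5 = 6.08 × sin 5.1° / 0.69 = 0.7833.
θ_5 = arcsin 0.7833 = 51.56°.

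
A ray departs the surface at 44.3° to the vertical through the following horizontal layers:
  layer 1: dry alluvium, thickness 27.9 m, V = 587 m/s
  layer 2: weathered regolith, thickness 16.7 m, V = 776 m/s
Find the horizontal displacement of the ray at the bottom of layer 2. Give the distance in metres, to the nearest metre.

67 m

Apply Snell's law at each interface; in layer i the horizontal offset is hᵢ·tan θᵢ.
Layer 1: θ = 44.30°; offset = 27.9·tan 44.30° = 27.226 m.
Layer 2: sin θ = 776·sin 44.3°/587 = 0.9233, θ = 67.41°; offset = 16.7·tan 67.41° = 40.142 m.
Σ offsets = 67.369 m.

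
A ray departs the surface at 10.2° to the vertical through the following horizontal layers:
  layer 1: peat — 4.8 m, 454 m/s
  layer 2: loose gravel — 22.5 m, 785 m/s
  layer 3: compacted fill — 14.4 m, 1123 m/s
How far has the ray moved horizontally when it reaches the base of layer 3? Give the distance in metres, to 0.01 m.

15.12 m

Ray parameter p = sin 10.2° / 454 m/s = 3.9005e-04 s/m.
Layer 1: θ = 10.20°; offset = 4.8·tan 10.20° = 0.8637 m.
Layer 2: sin θ = p·785 = 0.3062 → θ = 17.83°; offset = 22.5·tan 17.83° = 7.2369 m.
Layer 3: sin θ = p·1123 = 0.4380 → θ = 25.98°; offset = 14.4·tan 25.98° = 7.0166 m.
Total horizontal offset = 15.1172 m.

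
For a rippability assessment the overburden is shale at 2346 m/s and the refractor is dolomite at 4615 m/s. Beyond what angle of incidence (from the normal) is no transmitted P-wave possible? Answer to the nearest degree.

31°

At critical incidence the refracted ray runs along the interface (θ₂ = 90°), so sin θ_c = V₁/V₂.
θ_c = arcsin(2346/4615) = arcsin 0.5083 = 30.55°.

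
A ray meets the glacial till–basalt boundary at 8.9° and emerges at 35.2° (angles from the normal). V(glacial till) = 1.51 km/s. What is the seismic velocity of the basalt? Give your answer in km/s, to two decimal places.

5.63 km/s

sin 8.9° = 0.1547; sin 35.2° = 0.5764.
V₂ = V₁·(sin θ₂/sin θ₁) = 1.51·(0.5764/0.1547) = 5.63 km/s.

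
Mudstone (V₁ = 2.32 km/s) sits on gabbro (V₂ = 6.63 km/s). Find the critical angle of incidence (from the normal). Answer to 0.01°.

20.48°

At critical incidence the refracted ray runs along the interface (θ₂ = 90°), so sin θ_c = V₁/V₂.
θ_c = arcsin(2.32/6.63) = arcsin 0.3499 = 20.48°.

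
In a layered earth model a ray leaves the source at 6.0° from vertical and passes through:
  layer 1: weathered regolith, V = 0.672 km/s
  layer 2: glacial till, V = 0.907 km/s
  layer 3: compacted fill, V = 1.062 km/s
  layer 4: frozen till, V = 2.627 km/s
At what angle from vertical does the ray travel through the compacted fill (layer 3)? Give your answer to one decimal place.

9.5°

Ray parameter p = sin 6.0° / 0.672 = 1.5555e-01 s/km.
sin θ_3 = p·V_3 = 1.5555e-01 × 1.062 = 0.1652.
θ_3 = arcsin 0.1652 = 9.51°.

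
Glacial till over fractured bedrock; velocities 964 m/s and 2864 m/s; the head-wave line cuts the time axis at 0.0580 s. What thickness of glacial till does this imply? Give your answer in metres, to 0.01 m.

29.69 m

h = tᵢ·V₁·V₂ / (2·√(V₂²−V₁²)).
√(V₂²−V₁²) = √(2864² − 964²) = 2696.9 m/s.
h = 0.058 s × 964 × 2864 / (2 × 2696.9) = 29.69 m.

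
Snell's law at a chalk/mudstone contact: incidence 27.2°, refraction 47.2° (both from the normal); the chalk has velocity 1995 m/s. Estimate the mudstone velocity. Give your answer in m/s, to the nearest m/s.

Snell's law: sin 27.2°/V₁ = sin 47.2°/V₂.
V₂ = V₁·sin 47.2°/sin 27.2° = 1995 × 1.6052 = 3202.36 m/s.

3202 m/s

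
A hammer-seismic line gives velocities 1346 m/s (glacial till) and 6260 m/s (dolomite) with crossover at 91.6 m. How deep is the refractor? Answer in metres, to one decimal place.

h = (x_cross/2)·√((V₂−V₁)/(V₂+V₁)).
(V₂−V₁)/(V₂+V₁) = (6260−1346)/(6260+1346) = 0.6461; √ = 0.8038.
h = (91.6/2)·0.8038 = 36.81 m.

36.8 m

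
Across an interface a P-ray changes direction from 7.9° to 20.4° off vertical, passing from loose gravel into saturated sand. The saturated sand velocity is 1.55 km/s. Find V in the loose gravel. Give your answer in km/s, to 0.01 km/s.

0.61 km/s

sin 7.9° = 0.1374; sin 20.4° = 0.3486.
V₁ = V₂·(sin θ₁/sin θ₂) = 1.55·(0.1374/0.3486) = 0.61 km/s.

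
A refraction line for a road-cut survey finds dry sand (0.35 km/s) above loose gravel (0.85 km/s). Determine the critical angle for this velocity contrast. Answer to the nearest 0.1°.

24.3°

At critical incidence the refracted ray runs along the interface (θ₂ = 90°), so sin θ_c = V₁/V₂.
θ_c = arcsin(0.35/0.85) = arcsin 0.4118 = 24.32°.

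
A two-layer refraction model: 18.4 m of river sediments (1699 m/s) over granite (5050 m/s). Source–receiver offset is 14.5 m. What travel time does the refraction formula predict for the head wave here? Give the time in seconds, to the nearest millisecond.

t = x/V₂ + 2h·√(V₂²−V₁²)/(V₁V₂).
√(V₂²−V₁²) = √(5050²−1699²) = 4755.6 m/s; delay term = 2·18.4·4755.6/(1699·5050) = 0.02040 s.
t = 14.5/5050 + 0.02040 = 0.02327 s.

0.023 s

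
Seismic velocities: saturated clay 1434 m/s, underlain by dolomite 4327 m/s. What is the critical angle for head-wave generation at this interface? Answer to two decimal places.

At critical incidence the refracted ray runs along the interface (θ₂ = 90°), so sin θ_c = V₁/V₂.
θ_c = arcsin(1434/4327) = arcsin 0.3314 = 19.35°.

19.35°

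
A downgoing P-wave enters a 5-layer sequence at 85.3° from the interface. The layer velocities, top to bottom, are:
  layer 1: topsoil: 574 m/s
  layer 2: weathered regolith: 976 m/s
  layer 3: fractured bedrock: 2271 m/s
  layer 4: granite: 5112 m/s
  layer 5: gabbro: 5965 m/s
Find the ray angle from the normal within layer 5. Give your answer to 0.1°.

58.4°

From the normal: θ₁ = 90° − 85.3° = 4.7°.
Ray parameter p = sin 4.7° / 574 = 1.4275e-04 s/m.
sin θ_5 = p·V_5 = 1.4275e-04 × 5965 = 0.8515.
θ_5 = 58.38° from the vertical.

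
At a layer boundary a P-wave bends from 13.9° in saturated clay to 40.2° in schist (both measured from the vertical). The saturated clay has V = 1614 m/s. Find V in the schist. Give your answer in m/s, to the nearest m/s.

sin 13.9° = 0.2402; sin 40.2° = 0.6455.
V₂ = V₁·(sin θ₂/sin θ₁) = 1614·(0.6455/0.2402) = 4336.58 m/s.

4337 m/s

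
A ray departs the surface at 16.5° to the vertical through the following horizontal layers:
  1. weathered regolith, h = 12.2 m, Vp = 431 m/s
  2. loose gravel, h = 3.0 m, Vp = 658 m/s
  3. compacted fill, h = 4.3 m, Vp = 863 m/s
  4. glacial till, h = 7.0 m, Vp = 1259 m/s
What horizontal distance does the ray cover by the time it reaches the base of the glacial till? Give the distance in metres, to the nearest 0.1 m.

18.4 m

Ray parameter p = sin 16.5° / 431 m/s = 6.5897e-04 s/m.
Layer 1: θ = 16.50°; offset = 12.2·tan 16.50° = 3.614 m.
Layer 2: sin θ = p·658 = 0.4336 → θ = 25.70°; offset = 3.0·tan 25.70° = 1.444 m.
Layer 3: sin θ = p·863 = 0.5687 → θ = 34.66°; offset = 4.3·tan 34.66° = 2.973 m.
Layer 4: sin θ = p·1259 = 0.8296 → θ = 56.06°; offset = 7.0·tan 56.06° = 10.402 m.
Total horizontal offset = 18.432 m.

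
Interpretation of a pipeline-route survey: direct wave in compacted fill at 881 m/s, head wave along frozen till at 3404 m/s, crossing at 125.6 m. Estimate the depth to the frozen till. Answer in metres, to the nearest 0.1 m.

48.2 m

h = (x_cross/2)·√((V₂−V₁)/(V₂+V₁)).
(V₂−V₁)/(V₂+V₁) = (3404−881)/(3404+881) = 0.5888; √ = 0.7673.
h = (125.6/2)·0.7673 = 48.19 m.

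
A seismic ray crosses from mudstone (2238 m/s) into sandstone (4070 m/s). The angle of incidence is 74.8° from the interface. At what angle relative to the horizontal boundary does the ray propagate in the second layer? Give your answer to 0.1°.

61.5°

Convert to the normal: θ₁ = 90° − 74.8° = 15.2°.
sin θ₁/V₁ = sin θ₂/V₂ ⇒ sin θ₂ = 4070·sin 15.2°/2238 = 4070·0.2622/2238 = 0.4768.
θ₂ = arcsin 0.4768 = 28.48° from the normal.
From the interface: 90° − 28.48° = 61.52°.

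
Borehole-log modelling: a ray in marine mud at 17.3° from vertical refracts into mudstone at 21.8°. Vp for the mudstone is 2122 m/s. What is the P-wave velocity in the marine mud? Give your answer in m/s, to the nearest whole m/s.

Snell's law: sin 17.3°/V₁ = sin 21.8°/V₂.
V₁ = V₂·sin 17.3°/sin 21.8° = 2122 × 0.8008 = 1699.20 m/s.

1699 m/s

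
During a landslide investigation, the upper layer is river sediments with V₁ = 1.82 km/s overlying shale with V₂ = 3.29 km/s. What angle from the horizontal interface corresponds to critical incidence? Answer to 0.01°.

56.41°

Critical incidence: sin θ_c = V₁/V₂ = 1.82/3.29 = 0.5532.
θ_c = arcsin 0.5532 = 33.59°.
Measured from the interface: 90° − 33.59° = 56.41°.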